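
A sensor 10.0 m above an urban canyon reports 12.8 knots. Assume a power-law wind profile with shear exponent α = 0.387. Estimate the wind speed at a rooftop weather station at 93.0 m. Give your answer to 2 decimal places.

30.34 knots

Power-law profile: V₂ = V₁ · (z₂/z₁)^α
V₂ = 12.8 × (93.0/10.0)^0.387 = 12.8 × (9.3000)^0.387
    = 12.8 × 2.3703 = 30.3398 knots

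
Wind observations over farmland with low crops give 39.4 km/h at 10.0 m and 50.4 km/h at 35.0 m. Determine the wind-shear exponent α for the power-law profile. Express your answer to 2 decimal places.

Power law: V₂/V₁ = (z₂/z₁)^α ⇒ α = ln(V₂/V₁) / ln(z₂/z₁)
α = ln(50.4/39.4) / ln(35.0/10.0) = ln(1.2792) / ln(3.5000)
  = 0.24623 / 1.25276 = 0.19655

α ≈ 0.20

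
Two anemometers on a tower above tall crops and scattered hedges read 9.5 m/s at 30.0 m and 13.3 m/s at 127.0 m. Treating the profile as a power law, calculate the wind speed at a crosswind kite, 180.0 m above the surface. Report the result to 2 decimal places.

First find α: α = ln(V₂/V₁)/ln(z₂/z₁) = ln(13.3/9.5)/ln(127.0/30.0) = 0.33647/1.44299 = 0.2332
Extrapolate from 127.0 m to 180.0 m: V₃ = 13.3 × (180.0/127.0)^0.2332 = 13.3 × 1.0847 = 14.4268 m/s

14.43 m/s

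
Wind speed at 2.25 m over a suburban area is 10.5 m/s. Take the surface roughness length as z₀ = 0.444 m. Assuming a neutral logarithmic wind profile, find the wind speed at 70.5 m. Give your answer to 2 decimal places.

32.79 m/s

Log law: V(z) ∝ ln(z/z₀), so V₂/V₁ = ln(z₂/z₀) / ln(z₁/z₀).
ln(70.5/0.444) = 5.0675, ln(2.25/0.444) = 1.6229
V₂ = 10.5 × 5.0675/1.6229 = 10.5 × 3.1226 = 32.7873 m/s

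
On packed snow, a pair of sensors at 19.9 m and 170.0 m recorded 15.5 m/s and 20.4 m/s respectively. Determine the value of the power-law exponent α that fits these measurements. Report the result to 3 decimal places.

α ≈ 0.128

Power law: V₂/V₁ = (z₂/z₁)^α ⇒ α = ln(V₂/V₁) / ln(z₂/z₁)
α = ln(20.4/15.5) / ln(170.0/19.9) = ln(1.3161) / ln(8.5427)
  = 0.27469 / 2.14508 = 0.12806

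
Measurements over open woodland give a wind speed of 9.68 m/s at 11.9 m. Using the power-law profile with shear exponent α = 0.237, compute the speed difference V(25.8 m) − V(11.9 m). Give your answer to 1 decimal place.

Power law: V₂ = V₁ · (z₂/z₁)^α = 9.68 × (2.1681)^0.237 = 11.6285 m/s
ΔV = 11.6285 − 9.68 = 1.9485 m/s

1.9 m/s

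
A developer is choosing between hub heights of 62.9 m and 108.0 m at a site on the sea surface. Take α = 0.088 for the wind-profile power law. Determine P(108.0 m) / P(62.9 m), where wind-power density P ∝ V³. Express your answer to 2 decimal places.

Speed ratio: V_B/V_A = (z_B/z_A)^α = (108.0/62.9)^0.088 = (1.7170)^0.088 = 1.04872
Power-density ratio: P_B/P_A = (V_B/V_A)³ = (1.04872)³ = 1.15340

1.15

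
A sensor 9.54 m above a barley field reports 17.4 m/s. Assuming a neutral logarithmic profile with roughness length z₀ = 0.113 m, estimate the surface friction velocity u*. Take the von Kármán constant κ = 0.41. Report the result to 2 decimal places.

Log law: V(z) = (u*/κ) · ln(z/z₀) ⇒ u* = κ · V / ln(z/z₀)
u* = 0.41 × 17.4 / ln(9.54/0.113) = 0.41 × 17.4 / 4.4359
   = 7.1340 / 4.4359 = 1.6083 m/s

u* ≈ 1.61 m/s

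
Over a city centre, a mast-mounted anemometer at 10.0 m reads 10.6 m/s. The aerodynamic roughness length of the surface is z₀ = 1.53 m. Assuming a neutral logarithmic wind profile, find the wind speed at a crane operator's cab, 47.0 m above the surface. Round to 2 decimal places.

19.34 m/s

Log law: V(z) ∝ ln(z/z₀), so V₂/V₁ = ln(z₂/z₀) / ln(z₁/z₀).
ln(47.0/1.53) = 3.4249, ln(10.0/1.53) = 1.8773
V₂ = 10.6 × 3.4249/1.8773 = 10.6 × 1.8243 = 19.3381 m/s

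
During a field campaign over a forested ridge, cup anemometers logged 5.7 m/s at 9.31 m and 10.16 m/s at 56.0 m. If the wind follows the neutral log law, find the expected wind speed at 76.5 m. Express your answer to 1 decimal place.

10.9 m/s

Log law: V ∝ ln(z/z₀). From the pair, with r = V₁/V₂ = 0.56102,
ln z₀ = (ln z₁ − r·ln z₂)/(1 − r) = (2.2311 − 0.56102×4.0254)/0.43898 = -0.0620 → z₀ = 0.9399 m
V₃ = V₁ · ln(z₃/z₀)/ln(z₁/z₀) = 5.7 × 4.3993/2.2931 = 10.9354 m/s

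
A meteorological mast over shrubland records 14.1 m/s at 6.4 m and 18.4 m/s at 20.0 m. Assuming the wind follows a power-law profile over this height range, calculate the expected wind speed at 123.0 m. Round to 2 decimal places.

28.13 m/s

First find α: α = ln(V₂/V₁)/ln(z₂/z₁) = ln(18.4/14.1)/ln(20.0/6.4) = 0.26618/1.13943 = 0.2336
Extrapolate from 20.0 m to 123.0 m: V₃ = 18.4 × (123.0/20.0)^0.2336 = 18.4 × 1.5286 = 28.1256 m/s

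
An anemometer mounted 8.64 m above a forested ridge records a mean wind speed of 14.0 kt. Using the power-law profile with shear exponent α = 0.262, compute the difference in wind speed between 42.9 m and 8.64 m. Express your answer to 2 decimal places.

7.30 kt

Power law: V₂ = V₁ · (z₂/z₁)^α = 14.0 × (4.9653)^0.262 = 21.3042 kt
ΔV = 21.3042 − 14.0 = 7.3042 kt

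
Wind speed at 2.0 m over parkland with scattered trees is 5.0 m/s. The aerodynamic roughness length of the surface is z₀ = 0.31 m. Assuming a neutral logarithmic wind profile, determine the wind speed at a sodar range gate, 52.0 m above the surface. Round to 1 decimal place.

13.7 m/s

Log law: V(z) ∝ ln(z/z₀), so V₂/V₁ = ln(z₂/z₀) / ln(z₁/z₀).
ln(52.0/0.31) = 5.1224, ln(2.0/0.31) = 1.8643
V₂ = 5.0 × 5.1224/1.8643 = 5.0 × 2.7476 = 13.7380 m/s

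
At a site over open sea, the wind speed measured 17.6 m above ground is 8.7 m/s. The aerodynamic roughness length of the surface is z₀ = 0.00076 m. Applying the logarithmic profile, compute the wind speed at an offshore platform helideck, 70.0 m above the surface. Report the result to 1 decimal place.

Log law: V(z) ∝ ln(z/z₀), so V₂/V₁ = ln(z₂/z₀) / ln(z₁/z₀).
ln(70.0/0.00076) = 11.4307, ln(17.6/0.00076) = 10.0501
V₂ = 8.7 × 11.4307/10.0501 = 8.7 × 1.1374 = 9.8951 m/s

9.9 m/s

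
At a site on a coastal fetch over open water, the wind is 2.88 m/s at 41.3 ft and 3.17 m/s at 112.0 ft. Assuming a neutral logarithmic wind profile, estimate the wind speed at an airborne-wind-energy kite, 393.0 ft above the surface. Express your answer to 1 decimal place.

Log law: V ∝ ln(z/z₀). From the pair, with r = V₁/V₂ = 0.90852,
ln z₀ = (ln z₁ − r·ln z₂)/(1 − r) = (3.7209 − 0.90852×4.7185)/0.09148 = -6.1867 → z₀ = 0.002057 ft
V₃ = V₁ · ln(z₃/z₀)/ln(z₁/z₀) = 2.88 × 12.1605/9.9076 = 3.5349 m/s

3.5 m/s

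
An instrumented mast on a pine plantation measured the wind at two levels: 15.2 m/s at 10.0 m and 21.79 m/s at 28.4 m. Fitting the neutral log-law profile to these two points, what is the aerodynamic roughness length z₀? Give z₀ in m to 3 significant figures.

z₀ ≈ 0.900 m

Log law: V(z) ∝ ln(z/z₀). With r = V₁/V₂ = 15.2/21.79 = 0.69757,
r · ln(z₂/z₀) = ln(z₁/z₀) ⇒ ln z₀ = (ln z₁ − r·ln z₂)/(1 − r)
ln z₀ = (2.30259 − 0.69757×3.34639) / 0.30243 = -0.1050
z₀ = exp(-0.1050) = 0.9003 m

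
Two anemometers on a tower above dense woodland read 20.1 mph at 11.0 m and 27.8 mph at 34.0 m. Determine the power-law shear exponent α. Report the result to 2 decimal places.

Power law: V₂/V₁ = (z₂/z₁)^α ⇒ α = ln(V₂/V₁) / ln(z₂/z₁)
α = ln(27.8/20.1) / ln(34.0/11.0) = ln(1.3831) / ln(3.0909)
  = 0.32432 / 1.12847 = 0.28740

α ≈ 0.29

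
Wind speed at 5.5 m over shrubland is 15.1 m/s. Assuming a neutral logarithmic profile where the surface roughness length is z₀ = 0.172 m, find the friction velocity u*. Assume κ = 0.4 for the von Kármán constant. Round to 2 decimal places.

Log law: V(z) = (u*/κ) · ln(z/z₀) ⇒ u* = κ · V / ln(z/z₀)
u* = 0.4 × 15.1 / ln(5.5/0.172) = 0.4 × 15.1 / 3.4650
   = 6.0400 / 3.4650 = 1.7431 m/s

u* ≈ 1.74 m/s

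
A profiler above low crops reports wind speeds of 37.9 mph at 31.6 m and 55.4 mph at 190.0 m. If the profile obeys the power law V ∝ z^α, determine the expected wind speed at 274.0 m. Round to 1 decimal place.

59.9 mph

First find α: α = ln(V₂/V₁)/ln(z₂/z₁) = ln(55.4/37.9)/ln(190.0/31.6) = 0.37963/1.79387 = 0.2116
Extrapolate from 190.0 m to 274.0 m: V₃ = 55.4 × (274.0/190.0)^0.2116 = 55.4 × 1.0806 = 59.8629 mph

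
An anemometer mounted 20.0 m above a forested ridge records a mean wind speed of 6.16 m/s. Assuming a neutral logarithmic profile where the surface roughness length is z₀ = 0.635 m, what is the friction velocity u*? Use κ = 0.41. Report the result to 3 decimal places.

Log law: V(z) = (u*/κ) · ln(z/z₀) ⇒ u* = κ · V / ln(z/z₀)
u* = 0.41 × 6.16 / ln(20.0/0.635) = 0.41 × 6.16 / 3.4499
   = 2.5256 / 3.4499 = 0.7321 m/s

u* ≈ 0.732 m/s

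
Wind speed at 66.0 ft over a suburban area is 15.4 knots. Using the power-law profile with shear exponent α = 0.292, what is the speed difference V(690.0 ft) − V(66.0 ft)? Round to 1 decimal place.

15.2 knots

Power law: V₂ = V₁ · (z₂/z₁)^α = 15.4 × (10.4545)^0.292 = 30.5603 knots
ΔV = 30.5603 − 15.4 = 15.1603 knots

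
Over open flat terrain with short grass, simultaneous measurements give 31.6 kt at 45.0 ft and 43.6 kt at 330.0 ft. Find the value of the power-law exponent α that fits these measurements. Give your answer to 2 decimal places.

Power law: V₂/V₁ = (z₂/z₁)^α ⇒ α = ln(V₂/V₁) / ln(z₂/z₁)
α = ln(43.6/31.6) / ln(330.0/45.0) = ln(1.3797) / ln(7.3333)
  = 0.32190 / 1.99243 = 0.16156

α ≈ 0.16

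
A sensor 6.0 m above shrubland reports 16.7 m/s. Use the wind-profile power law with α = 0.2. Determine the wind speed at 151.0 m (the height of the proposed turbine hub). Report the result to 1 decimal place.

31.8 m/s

Power-law profile: V₂ = V₁ · (z₂/z₁)^α
V₂ = 16.7 × (151.0/6.0)^0.2 = 16.7 × (25.1667)^0.2
    = 16.7 × 1.9062 = 31.8333 m/s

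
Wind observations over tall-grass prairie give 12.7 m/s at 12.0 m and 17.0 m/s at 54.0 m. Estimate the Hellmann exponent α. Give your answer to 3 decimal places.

α ≈ 0.194

Power law: V₂/V₁ = (z₂/z₁)^α ⇒ α = ln(V₂/V₁) / ln(z₂/z₁)
α = ln(17.0/12.7) / ln(54.0/12.0) = ln(1.3386) / ln(4.5000)
  = 0.29161 / 1.50408 = 0.19388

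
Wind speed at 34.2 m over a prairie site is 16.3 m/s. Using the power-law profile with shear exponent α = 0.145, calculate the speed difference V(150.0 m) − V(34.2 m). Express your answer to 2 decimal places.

Power law: V₂ = V₁ · (z₂/z₁)^α = 16.3 × (4.3860)^0.145 = 20.1970 m/s
ΔV = 20.1970 − 16.3 = 3.8970 m/s

3.90 m/s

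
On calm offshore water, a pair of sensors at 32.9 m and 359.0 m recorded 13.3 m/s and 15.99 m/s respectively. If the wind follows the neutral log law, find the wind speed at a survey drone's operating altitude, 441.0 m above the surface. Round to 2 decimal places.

16.22 m/s

Log law: V ∝ ln(z/z₀). From the pair, with r = V₁/V₂ = 0.83177,
ln z₀ = (ln z₁ − r·ln z₂)/(1 − r) = (3.4935 − 0.83177×5.8833)/0.16823 = -8.3225 → z₀ = 0.0002430 m
V₃ = V₁ · ln(z₃/z₀)/ln(z₁/z₀) = 13.3 × 14.4116/11.8160 = 16.2216 m/s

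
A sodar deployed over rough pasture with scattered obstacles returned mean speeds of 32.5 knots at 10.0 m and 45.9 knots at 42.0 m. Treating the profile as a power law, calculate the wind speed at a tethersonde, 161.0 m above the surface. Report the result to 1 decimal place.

First find α: α = ln(V₂/V₁)/ln(z₂/z₁) = ln(45.9/32.5)/ln(42.0/10.0) = 0.34523/1.43508 = 0.2406
Extrapolate from 42.0 m to 161.0 m: V₃ = 45.9 × (161.0/42.0)^0.2406 = 45.9 × 1.3816 = 63.4159 knots

63.4 knots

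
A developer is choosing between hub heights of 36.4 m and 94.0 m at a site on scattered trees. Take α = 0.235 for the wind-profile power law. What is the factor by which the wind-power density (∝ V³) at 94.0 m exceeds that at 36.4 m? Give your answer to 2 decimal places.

1.95

Speed ratio: V_B/V_A = (z_B/z_A)^α = (94.0/36.4)^0.235 = (2.5824)^0.235 = 1.24976
Power-density ratio: P_B/P_A = (V_B/V_A)³ = (1.24976)³ = 1.95199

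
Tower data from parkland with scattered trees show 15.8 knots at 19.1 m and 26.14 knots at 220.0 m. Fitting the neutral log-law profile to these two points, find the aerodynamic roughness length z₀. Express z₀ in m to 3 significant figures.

Log law: V(z) ∝ ln(z/z₀). With r = V₁/V₂ = 15.8/26.14 = 0.60444,
r · ln(z₂/z₀) = ln(z₁/z₀) ⇒ ln z₀ = (ln z₁ − r·ln z₂)/(1 − r)
ln z₀ = (2.94969 − 0.60444×5.39363) / 0.39556 = -0.7848
z₀ = exp(-0.7848) = 0.4562 m

z₀ ≈ 0.456 m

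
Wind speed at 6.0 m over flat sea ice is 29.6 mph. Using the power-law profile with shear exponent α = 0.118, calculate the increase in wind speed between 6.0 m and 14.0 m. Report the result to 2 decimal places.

Power law: V₂ = V₁ · (z₂/z₁)^α = 29.6 × (2.3333)^0.118 = 32.7124 mph
ΔV = 32.7124 − 29.6 = 3.1124 mph

3.11 mph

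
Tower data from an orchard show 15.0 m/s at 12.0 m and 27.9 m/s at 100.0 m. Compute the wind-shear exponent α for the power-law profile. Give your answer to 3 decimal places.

Power law: V₂/V₁ = (z₂/z₁)^α ⇒ α = ln(V₂/V₁) / ln(z₂/z₁)
α = ln(27.9/15.0) / ln(100.0/12.0) = ln(1.8600) / ln(8.3333)
  = 0.62058 / 2.12026 = 0.29269

α ≈ 0.293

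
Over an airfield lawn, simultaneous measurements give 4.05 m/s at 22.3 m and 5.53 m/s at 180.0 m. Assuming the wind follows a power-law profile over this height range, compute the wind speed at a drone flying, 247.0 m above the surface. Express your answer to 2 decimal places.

First find α: α = ln(V₂/V₁)/ln(z₂/z₁) = ln(5.53/4.05)/ln(180.0/22.3) = 0.31147/2.08837 = 0.1491
Extrapolate from 180.0 m to 247.0 m: V₃ = 5.53 × (247.0/180.0)^0.1491 = 5.53 × 1.0483 = 5.7972 m/s

5.80 m/s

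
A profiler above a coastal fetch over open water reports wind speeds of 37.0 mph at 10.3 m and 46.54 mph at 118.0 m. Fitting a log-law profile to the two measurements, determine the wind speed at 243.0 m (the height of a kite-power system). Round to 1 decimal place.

Log law: V ∝ ln(z/z₀). From the pair, with r = V₁/V₂ = 0.79502,
ln z₀ = (ln z₁ − r·ln z₂)/(1 − r) = (2.3321 − 0.79502×4.7707)/0.20498 = -7.1255 → z₀ = 0.0008043 m
V₃ = V₁ · ln(z₃/z₀)/ln(z₁/z₀) = 37.0 × 12.6186/9.4577 = 49.3661 mph

49.4 mph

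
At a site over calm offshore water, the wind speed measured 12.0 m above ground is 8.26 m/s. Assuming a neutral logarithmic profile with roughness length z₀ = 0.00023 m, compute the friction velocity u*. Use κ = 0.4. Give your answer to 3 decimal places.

u* ≈ 0.304 m/s

Log law: V(z) = (u*/κ) · ln(z/z₀) ⇒ u* = κ · V / ln(z/z₀)
u* = 0.4 × 8.26 / ln(12.0/0.00023) = 0.4 × 8.26 / 10.8623
   = 3.3040 / 10.8623 = 0.3042 m/s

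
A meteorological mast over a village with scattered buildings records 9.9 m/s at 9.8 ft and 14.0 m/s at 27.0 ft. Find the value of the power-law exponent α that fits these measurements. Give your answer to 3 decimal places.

Power law: V₂/V₁ = (z₂/z₁)^α ⇒ α = ln(V₂/V₁) / ln(z₂/z₁)
α = ln(14.0/9.9) / ln(27.0/9.8) = ln(1.4141) / ln(2.7551)
  = 0.34652 / 1.01345 = 0.34192

α ≈ 0.342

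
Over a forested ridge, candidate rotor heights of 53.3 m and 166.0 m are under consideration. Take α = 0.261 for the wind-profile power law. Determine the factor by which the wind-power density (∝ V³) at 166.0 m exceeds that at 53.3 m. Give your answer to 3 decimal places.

2.434

Speed ratio: V_B/V_A = (z_B/z_A)^α = (166.0/53.3)^0.261 = (3.1144)^0.261 = 1.34516
Power-density ratio: P_B/P_A = (V_B/V_A)³ = (1.34516)³ = 2.43398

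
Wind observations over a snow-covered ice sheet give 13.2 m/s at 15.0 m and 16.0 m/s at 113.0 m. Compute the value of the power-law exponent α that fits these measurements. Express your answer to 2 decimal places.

α ≈ 0.10

Power law: V₂/V₁ = (z₂/z₁)^α ⇒ α = ln(V₂/V₁) / ln(z₂/z₁)
α = ln(16.0/13.2) / ln(113.0/15.0) = ln(1.2121) / ln(7.5333)
  = 0.19237 / 2.01934 = 0.09526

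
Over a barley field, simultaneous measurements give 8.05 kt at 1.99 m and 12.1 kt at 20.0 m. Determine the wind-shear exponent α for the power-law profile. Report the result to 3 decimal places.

α ≈ 0.177

Power law: V₂/V₁ = (z₂/z₁)^α ⇒ α = ln(V₂/V₁) / ln(z₂/z₁)
α = ln(12.1/8.05) / ln(20.0/1.99) = ln(1.5031) / ln(10.0503)
  = 0.40753 / 2.30760 = 0.17661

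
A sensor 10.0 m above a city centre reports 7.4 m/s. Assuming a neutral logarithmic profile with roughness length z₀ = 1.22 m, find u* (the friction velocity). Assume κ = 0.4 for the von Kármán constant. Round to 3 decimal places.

u* ≈ 1.407 m/s

Log law: V(z) = (u*/κ) · ln(z/z₀) ⇒ u* = κ · V / ln(z/z₀)
u* = 0.4 × 7.4 / ln(10.0/1.22) = 0.4 × 7.4 / 2.1037
   = 2.9600 / 2.1037 = 1.4070 m/s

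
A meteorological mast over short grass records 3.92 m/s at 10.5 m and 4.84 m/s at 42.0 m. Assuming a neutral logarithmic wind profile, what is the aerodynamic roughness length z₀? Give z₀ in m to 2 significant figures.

z₀ ≈ 0.029 m

Log law: V(z) ∝ ln(z/z₀). With r = V₁/V₂ = 3.92/4.84 = 0.80992,
r · ln(z₂/z₀) = ln(z₁/z₀) ⇒ ln z₀ = (ln z₁ − r·ln z₂)/(1 − r)
ln z₀ = (2.35138 − 0.80992×3.73767) / 0.19008 = -3.5554
z₀ = exp(-3.5554) = 0.02857 m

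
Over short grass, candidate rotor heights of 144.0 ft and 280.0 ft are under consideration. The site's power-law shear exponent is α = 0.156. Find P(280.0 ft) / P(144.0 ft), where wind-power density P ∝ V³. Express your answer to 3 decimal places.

Speed ratio: V_B/V_A = (z_B/z_A)^α = (280.0/144.0)^0.156 = (1.9444)^0.156 = 1.10931
Power-density ratio: P_B/P_A = (V_B/V_A)³ = (1.10931)³ = 1.36507

1.365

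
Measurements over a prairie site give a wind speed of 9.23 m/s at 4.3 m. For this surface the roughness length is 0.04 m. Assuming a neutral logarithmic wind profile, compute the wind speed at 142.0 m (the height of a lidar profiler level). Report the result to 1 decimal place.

16.1 m/s

Log law: V(z) ∝ ln(z/z₀), so V₂/V₁ = ln(z₂/z₀) / ln(z₁/z₀).
ln(142.0/0.04) = 8.1747, ln(4.3/0.04) = 4.6775
V₂ = 9.23 × 8.1747/4.6775 = 9.23 × 1.7477 = 16.1310 m/s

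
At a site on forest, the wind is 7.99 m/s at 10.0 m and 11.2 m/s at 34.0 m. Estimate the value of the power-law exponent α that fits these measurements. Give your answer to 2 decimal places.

Power law: V₂/V₁ = (z₂/z₁)^α ⇒ α = ln(V₂/V₁) / ln(z₂/z₁)
α = ln(11.2/7.99) / ln(34.0/10.0) = ln(1.4018) / ln(3.4000)
  = 0.33772 / 1.22378 = 0.27597

α ≈ 0.28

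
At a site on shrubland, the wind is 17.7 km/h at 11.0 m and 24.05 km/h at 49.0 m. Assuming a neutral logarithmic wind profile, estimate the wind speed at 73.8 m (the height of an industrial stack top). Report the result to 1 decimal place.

25.8 km/h

Log law: V ∝ ln(z/z₀). From the pair, with r = V₁/V₂ = 0.73597,
ln z₀ = (ln z₁ − r·ln z₂)/(1 − r) = (2.3979 − 0.73597×3.8918)/0.26403 = -1.7663 → z₀ = 0.1710 m
V₃ = V₁ · ln(z₃/z₀)/ln(z₁/z₀) = 17.7 × 6.0676/4.1642 = 25.7908 km/h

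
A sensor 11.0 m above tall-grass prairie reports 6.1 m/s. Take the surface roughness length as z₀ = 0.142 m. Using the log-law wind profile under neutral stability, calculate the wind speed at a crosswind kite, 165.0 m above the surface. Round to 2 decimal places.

Log law: V(z) ∝ ln(z/z₀), so V₂/V₁ = ln(z₂/z₀) / ln(z₁/z₀).
ln(165.0/0.142) = 7.0579, ln(11.0/0.142) = 4.3498
V₂ = 6.1 × 7.0579/4.3498 = 6.1 × 1.6226 = 9.8976 m/s

9.90 m/s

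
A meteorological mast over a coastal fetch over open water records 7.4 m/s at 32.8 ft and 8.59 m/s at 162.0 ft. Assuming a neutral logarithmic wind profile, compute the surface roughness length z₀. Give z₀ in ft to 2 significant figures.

Log law: V(z) ∝ ln(z/z₀). With r = V₁/V₂ = 7.4/8.59 = 0.86147,
r · ln(z₂/z₀) = ln(z₁/z₀) ⇒ ln z₀ = (ln z₁ − r·ln z₂)/(1 − r)
ln z₀ = (3.49043 − 0.86147×5.08760) / 0.13853 = -6.4415
z₀ = exp(-6.4415) = 0.001594 ft

z₀ ≈ 0.0016 ft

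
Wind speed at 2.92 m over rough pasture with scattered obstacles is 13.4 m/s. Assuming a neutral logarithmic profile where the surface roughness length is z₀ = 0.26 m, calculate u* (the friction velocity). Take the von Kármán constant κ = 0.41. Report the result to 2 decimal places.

Log law: V(z) = (u*/κ) · ln(z/z₀) ⇒ u* = κ · V / ln(z/z₀)
u* = 0.41 × 13.4 / ln(2.92/0.26) = 0.41 × 13.4 / 2.4187
   = 5.4940 / 2.4187 = 2.2715 m/s

u* ≈ 2.27 m/s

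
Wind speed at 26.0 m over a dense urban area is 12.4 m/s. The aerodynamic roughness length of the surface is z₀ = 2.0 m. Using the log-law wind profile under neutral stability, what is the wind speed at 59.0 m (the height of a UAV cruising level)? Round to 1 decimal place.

Log law: V(z) ∝ ln(z/z₀), so V₂/V₁ = ln(z₂/z₀) / ln(z₁/z₀).
ln(59.0/2.0) = 3.3844, ln(26.0/2.0) = 2.5649
V₂ = 12.4 × 3.3844/2.5649 = 12.4 × 1.3195 = 16.3615 m/s

16.4 m/s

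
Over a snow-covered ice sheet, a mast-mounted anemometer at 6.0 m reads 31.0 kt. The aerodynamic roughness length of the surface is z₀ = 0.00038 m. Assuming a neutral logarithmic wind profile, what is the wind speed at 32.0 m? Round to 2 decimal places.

Log law: V(z) ∝ ln(z/z₀), so V₂/V₁ = ln(z₂/z₀) / ln(z₁/z₀).
ln(32.0/0.00038) = 11.3411, ln(6.0/0.00038) = 9.6671
V₂ = 31.0 × 11.3411/9.6671 = 31.0 × 1.1732 = 36.3680 kt

36.37 kt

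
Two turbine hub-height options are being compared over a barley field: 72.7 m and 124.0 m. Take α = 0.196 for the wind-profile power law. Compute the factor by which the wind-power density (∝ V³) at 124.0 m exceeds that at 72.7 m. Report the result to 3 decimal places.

Speed ratio: V_B/V_A = (z_B/z_A)^α = (124.0/72.7)^0.196 = (1.7056)^0.196 = 1.11032
Power-density ratio: P_B/P_A = (V_B/V_A)³ = (1.11032)³ = 1.36883

1.369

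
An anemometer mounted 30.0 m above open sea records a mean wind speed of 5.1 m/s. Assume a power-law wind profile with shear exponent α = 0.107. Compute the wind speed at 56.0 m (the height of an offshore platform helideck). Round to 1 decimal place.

5.5 m/s

Power-law profile: V₂ = V₁ · (z₂/z₁)^α
V₂ = 5.1 × (56.0/30.0)^0.107 = 5.1 × (1.8667)^0.107
    = 5.1 × 1.0691 = 5.4522 m/s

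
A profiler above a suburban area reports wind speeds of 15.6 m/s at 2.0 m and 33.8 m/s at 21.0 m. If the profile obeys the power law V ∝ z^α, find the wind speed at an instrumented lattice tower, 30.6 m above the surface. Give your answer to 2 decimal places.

First find α: α = ln(V₂/V₁)/ln(z₂/z₁) = ln(33.8/15.6)/ln(21.0/2.0) = 0.77319/2.35138 = 0.3288
Extrapolate from 21.0 m to 30.6 m: V₃ = 33.8 × (30.6/21.0)^0.3288 = 33.8 × 1.1318 = 38.2543 m/s

38.25 m/s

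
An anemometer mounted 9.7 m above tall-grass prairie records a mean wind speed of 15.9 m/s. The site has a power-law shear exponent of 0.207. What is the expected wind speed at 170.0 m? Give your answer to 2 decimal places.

Power-law profile: V₂ = V₁ · (z₂/z₁)^α
V₂ = 15.9 × (170.0/9.7)^0.207 = 15.9 × (17.5258)^0.207
    = 15.9 × 1.8090 = 28.7633 m/s

28.76 m/s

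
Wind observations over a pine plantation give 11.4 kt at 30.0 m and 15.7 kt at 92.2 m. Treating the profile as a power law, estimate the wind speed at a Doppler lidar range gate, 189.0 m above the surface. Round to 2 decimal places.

19.26 kt

First find α: α = ln(V₂/V₁)/ln(z₂/z₁) = ln(15.7/11.4)/ln(92.2/30.0) = 0.32005/1.12276 = 0.2851
Extrapolate from 92.2 m to 189.0 m: V₃ = 15.7 × (189.0/92.2)^0.2851 = 15.7 × 1.2270 = 19.2646 kt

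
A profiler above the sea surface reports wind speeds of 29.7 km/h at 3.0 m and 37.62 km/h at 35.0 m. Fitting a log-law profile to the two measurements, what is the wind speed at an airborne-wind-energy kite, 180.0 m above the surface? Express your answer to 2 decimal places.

Log law: V ∝ ln(z/z₀). From the pair, with r = V₁/V₂ = 0.78947,
ln z₀ = (ln z₁ − r·ln z₂)/(1 − r) = (1.0986 − 0.78947×3.5553)/0.21053 = -8.1141 → z₀ = 0.0002993 m
V₃ = V₁ · ln(z₃/z₀)/ln(z₁/z₀) = 29.7 × 13.3071/9.2128 = 42.8993 km/h

42.90 km/h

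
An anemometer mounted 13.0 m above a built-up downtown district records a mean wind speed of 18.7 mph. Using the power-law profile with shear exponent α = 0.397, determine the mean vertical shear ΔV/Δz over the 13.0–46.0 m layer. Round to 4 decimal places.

0.3692 mph/m

Power law: V₂ = V₁ · (z₂/z₁)^α = 18.7 × (3.5385)^0.397 = 30.8831 mph
ΔV/Δz = (30.8831 − 18.7)/(46.0 − 13.0) = 12.1831/33.0000 = 0.36918 mph/m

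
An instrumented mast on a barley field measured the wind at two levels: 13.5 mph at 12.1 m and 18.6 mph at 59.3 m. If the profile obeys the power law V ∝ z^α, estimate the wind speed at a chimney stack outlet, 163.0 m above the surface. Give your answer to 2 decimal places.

First find α: α = ln(V₂/V₁)/ln(z₂/z₁) = ln(18.6/13.5)/ln(59.3/12.1) = 0.32047/1.58940 = 0.2016
Extrapolate from 59.3 m to 163.0 m: V₃ = 18.6 × (163.0/59.3)^0.2016 = 18.6 × 1.2261 = 22.8063 mph

22.81 mph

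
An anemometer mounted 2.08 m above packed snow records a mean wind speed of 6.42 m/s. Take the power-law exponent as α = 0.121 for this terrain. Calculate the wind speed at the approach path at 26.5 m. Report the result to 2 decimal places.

Power-law profile: V₂ = V₁ · (z₂/z₁)^α
V₂ = 6.42 × (26.5/2.08)^0.121 = 6.42 × (12.7404)^0.121
    = 6.42 × 1.3606 = 8.7350 m/s

8.73 m/s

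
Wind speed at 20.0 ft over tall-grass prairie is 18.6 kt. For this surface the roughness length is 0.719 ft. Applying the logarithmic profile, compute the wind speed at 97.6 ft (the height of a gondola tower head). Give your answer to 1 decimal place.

Log law: V(z) ∝ ln(z/z₀), so V₂/V₁ = ln(z₂/z₀) / ln(z₁/z₀).
ln(97.6/0.719) = 4.9108, ln(20.0/0.719) = 3.3256
V₂ = 18.6 × 4.9108/3.3256 = 18.6 × 1.4766 = 27.4656 kt

27.5 kt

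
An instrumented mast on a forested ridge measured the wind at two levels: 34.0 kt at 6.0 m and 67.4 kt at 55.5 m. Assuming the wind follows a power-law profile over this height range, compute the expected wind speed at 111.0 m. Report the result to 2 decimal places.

83.42 kt

First find α: α = ln(V₂/V₁)/ln(z₂/z₁) = ln(67.4/34.0)/ln(55.5/6.0) = 0.68428/2.22462 = 0.3076
Extrapolate from 55.5 m to 111.0 m: V₃ = 67.4 × (111.0/55.5)^0.3076 = 67.4 × 1.2376 = 83.4172 kt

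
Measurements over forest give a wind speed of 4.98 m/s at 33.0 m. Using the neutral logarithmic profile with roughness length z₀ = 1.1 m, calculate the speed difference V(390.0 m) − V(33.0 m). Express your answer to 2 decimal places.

Log law: V₂ = V₁ · ln(z₂/z₀)/ln(z₁/z₀) = 4.98 × 5.8708/3.4012 = 8.5960 m/s
ΔV = 8.5960 − 4.98 = 3.6160 m/s

3.62 m/s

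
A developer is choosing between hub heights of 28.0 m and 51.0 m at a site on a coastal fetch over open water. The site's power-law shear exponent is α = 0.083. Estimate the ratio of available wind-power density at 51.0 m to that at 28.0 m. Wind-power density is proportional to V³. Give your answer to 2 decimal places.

1.16

Speed ratio: V_B/V_A = (z_B/z_A)^α = (51.0/28.0)^0.083 = (1.8214)^0.083 = 1.05103
Power-density ratio: P_B/P_A = (V_B/V_A)³ = (1.05103)³ = 1.16103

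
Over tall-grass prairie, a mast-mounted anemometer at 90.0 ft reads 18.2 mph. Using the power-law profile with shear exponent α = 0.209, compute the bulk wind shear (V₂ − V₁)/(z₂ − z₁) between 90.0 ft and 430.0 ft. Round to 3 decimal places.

0.021 mph/ft

Power law: V₂ = V₁ · (z₂/z₁)^α = 18.2 × (4.7778)^0.209 = 25.2365 mph
ΔV/Δz = (25.2365 − 18.2)/(430.0 − 90.0) = 7.0365/340.0000 = 0.02070 mph/ft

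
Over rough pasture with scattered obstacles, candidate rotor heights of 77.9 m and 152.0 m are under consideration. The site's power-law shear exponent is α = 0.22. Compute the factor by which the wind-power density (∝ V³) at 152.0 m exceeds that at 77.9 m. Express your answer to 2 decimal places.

Speed ratio: V_B/V_A = (z_B/z_A)^α = (152.0/77.9)^0.22 = (1.9512)^0.22 = 1.15842
Power-density ratio: P_B/P_A = (V_B/V_A)³ = (1.15842)³ = 1.55454

1.55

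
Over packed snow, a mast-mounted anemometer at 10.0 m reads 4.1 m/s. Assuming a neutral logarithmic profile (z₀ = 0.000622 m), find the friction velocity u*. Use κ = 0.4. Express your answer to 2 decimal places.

Log law: V(z) = (u*/κ) · ln(z/z₀) ⇒ u* = κ · V / ln(z/z₀)
u* = 0.4 × 4.1 / ln(10.0/0.000622) = 0.4 × 4.1 / 9.6852
   = 1.6400 / 9.6852 = 0.1693 m/s

u* ≈ 0.17 m/s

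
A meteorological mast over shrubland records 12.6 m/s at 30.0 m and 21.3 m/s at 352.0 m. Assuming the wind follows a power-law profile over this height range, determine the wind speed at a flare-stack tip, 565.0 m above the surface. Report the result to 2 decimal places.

23.56 m/s

First find α: α = ln(V₂/V₁)/ln(z₂/z₁) = ln(21.3/12.6)/ln(352.0/30.0) = 0.52501/2.46243 = 0.2132
Extrapolate from 352.0 m to 565.0 m: V₃ = 21.3 × (565.0/352.0)^0.2132 = 21.3 × 1.1062 = 23.5611 m/s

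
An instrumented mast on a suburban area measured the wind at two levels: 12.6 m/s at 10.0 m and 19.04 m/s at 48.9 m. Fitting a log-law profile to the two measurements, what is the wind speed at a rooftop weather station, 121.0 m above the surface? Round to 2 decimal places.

Log law: V ∝ ln(z/z₀). From the pair, with r = V₁/V₂ = 0.66176,
ln z₀ = (ln z₁ − r·ln z₂)/(1 − r) = (2.3026 − 0.66176×3.8898)/0.33824 = -0.8028 → z₀ = 0.4481 m
V₃ = V₁ · ln(z₃/z₀)/ln(z₁/z₀) = 12.6 × 5.5986/3.1054 = 22.7161 m/s

22.72 m/s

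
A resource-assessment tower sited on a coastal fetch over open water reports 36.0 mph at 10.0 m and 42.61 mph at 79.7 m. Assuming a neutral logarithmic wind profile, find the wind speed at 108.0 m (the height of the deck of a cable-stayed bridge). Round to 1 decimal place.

43.6 mph

Log law: V ∝ ln(z/z₀). From the pair, with r = V₁/V₂ = 0.84487,
ln z₀ = (ln z₁ − r·ln z₂)/(1 − r) = (2.3026 − 0.84487×4.3783)/0.15513 = -9.0022 → z₀ = 0.0001231 m
V₃ = V₁ · ln(z₃/z₀)/ln(z₁/z₀) = 36.0 × 13.6843/11.3048 = 43.5776 mph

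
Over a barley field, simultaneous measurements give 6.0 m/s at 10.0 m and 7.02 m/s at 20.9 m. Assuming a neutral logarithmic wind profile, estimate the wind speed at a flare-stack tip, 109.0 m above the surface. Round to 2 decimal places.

Log law: V ∝ ln(z/z₀). From the pair, with r = V₁/V₂ = 0.85470,
ln z₀ = (ln z₁ − r·ln z₂)/(1 − r) = (2.3026 − 0.85470×3.0397)/0.14530 = -2.0337 → z₀ = 0.1309 m
V₃ = V₁ · ln(z₃/z₀)/ln(z₁/z₀) = 6.0 × 6.7250/4.3363 = 9.3053 m/s

9.31 m/s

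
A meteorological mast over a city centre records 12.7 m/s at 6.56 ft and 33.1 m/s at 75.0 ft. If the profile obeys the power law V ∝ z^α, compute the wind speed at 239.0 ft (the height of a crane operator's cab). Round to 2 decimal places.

52.21 m/s

First find α: α = ln(V₂/V₁)/ln(z₂/z₁) = ln(33.1/12.7)/ln(75.0/6.56) = 0.95793/2.43650 = 0.3932
Extrapolate from 75.0 ft to 239.0 ft: V₃ = 33.1 × (239.0/75.0)^0.3932 = 33.1 × 1.5772 = 52.2059 m/s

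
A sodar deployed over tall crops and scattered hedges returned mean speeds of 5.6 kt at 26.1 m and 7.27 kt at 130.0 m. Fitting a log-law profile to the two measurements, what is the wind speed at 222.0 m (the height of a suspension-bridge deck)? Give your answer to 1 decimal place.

7.8 kt

Log law: V ∝ ln(z/z₀). From the pair, with r = V₁/V₂ = 0.77029,
ln z₀ = (ln z₁ − r·ln z₂)/(1 − r) = (3.2619 − 0.77029×4.8675)/0.22971 = -2.1221 → z₀ = 0.1198 m
V₃ = V₁ · ln(z₃/z₀)/ln(z₁/z₀) = 5.6 × 7.5248/5.3840 = 7.8266 kt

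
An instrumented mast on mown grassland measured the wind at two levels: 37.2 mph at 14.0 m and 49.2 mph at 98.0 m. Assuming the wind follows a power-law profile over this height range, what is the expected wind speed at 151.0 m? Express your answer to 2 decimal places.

52.35 mph

First find α: α = ln(V₂/V₁)/ln(z₂/z₁) = ln(49.2/37.2)/ln(98.0/14.0) = 0.27958/1.94591 = 0.1437
Extrapolate from 98.0 m to 151.0 m: V₃ = 49.2 × (151.0/98.0)^0.1437 = 49.2 × 1.0641 = 52.3529 mph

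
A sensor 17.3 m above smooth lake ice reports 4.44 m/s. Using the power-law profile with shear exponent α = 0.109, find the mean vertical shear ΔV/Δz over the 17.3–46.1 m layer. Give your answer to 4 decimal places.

0.0174 m/s/m

Power law: V₂ = V₁ · (z₂/z₁)^α = 4.44 × (2.6647)^0.109 = 4.9406 m/s
ΔV/Δz = (4.9406 − 4.44)/(46.1 − 17.3) = 0.5006/28.8000 = 0.01738 m/s/m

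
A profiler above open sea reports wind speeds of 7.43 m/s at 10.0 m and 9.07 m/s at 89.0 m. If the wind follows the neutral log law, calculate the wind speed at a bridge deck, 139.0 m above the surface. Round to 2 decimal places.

9.40 m/s

Log law: V ∝ ln(z/z₀). From the pair, with r = V₁/V₂ = 0.81918,
ln z₀ = (ln z₁ − r·ln z₂)/(1 − r) = (2.3026 − 0.81918×4.4886)/0.18082 = -7.6013 → z₀ = 0.0004998 m
V₃ = V₁ · ln(z₃/z₀)/ln(z₁/z₀) = 7.43 × 12.5358/9.9039 = 9.4045 m/s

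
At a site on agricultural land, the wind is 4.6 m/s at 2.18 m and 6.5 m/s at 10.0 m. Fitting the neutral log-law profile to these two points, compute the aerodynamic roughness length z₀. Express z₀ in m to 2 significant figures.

z₀ ≈ 0.055 m

Log law: V(z) ∝ ln(z/z₀). With r = V₁/V₂ = 4.6/6.5 = 0.70769,
r · ln(z₂/z₀) = ln(z₁/z₀) ⇒ ln z₀ = (ln z₁ − r·ln z₂)/(1 − r)
ln z₀ = (0.77932 − 0.70769×2.30259) / 0.29231 = -2.9086
z₀ = exp(-2.9086) = 0.05455 m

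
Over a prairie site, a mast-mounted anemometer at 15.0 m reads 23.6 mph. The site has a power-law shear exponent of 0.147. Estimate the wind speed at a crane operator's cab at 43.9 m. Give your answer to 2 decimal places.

27.64 mph

Power-law profile: V₂ = V₁ · (z₂/z₁)^α
V₂ = 23.6 × (43.9/15.0)^0.147 = 23.6 × (2.9267)^0.147
    = 23.6 × 1.1710 = 27.6356 mph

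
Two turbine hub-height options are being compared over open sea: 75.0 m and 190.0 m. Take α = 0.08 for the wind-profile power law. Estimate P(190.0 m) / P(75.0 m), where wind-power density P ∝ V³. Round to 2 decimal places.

1.25

Speed ratio: V_B/V_A = (z_B/z_A)^α = (190.0/75.0)^0.08 = (2.5333)^0.08 = 1.07720
Power-density ratio: P_B/P_A = (V_B/V_A)³ = (1.07720)³ = 1.24993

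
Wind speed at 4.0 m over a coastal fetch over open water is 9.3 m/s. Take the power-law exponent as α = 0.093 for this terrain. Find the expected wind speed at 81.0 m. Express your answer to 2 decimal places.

Power-law profile: V₂ = V₁ · (z₂/z₁)^α
V₂ = 9.3 × (81.0/4.0)^0.093 = 9.3 × (20.2500)^0.093
    = 9.3 × 1.3228 = 12.3021 m/s

12.30 m/s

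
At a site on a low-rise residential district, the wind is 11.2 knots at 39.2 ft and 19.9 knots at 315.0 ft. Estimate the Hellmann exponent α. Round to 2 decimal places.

α ≈ 0.28

Power law: V₂/V₁ = (z₂/z₁)^α ⇒ α = ln(V₂/V₁) / ln(z₂/z₁)
α = ln(19.9/11.2) / ln(315.0/39.2) = ln(1.7768) / ln(8.0357)
  = 0.57481 / 2.08390 = 0.27583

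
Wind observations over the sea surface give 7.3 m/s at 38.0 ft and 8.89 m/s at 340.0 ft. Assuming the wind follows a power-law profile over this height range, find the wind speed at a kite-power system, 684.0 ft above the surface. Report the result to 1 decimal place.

First find α: α = ln(V₂/V₁)/ln(z₂/z₁) = ln(8.89/7.3)/ln(340.0/38.0) = 0.19705/2.19136 = 0.0899
Extrapolate from 340.0 ft to 684.0 ft: V₃ = 8.89 × (684.0/340.0)^0.0899 = 8.89 × 1.0649 = 9.4667 m/s

9.5 m/s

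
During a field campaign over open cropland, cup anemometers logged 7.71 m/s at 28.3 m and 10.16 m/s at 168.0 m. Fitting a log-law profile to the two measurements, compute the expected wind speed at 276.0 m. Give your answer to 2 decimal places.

Log law: V ∝ ln(z/z₀). From the pair, with r = V₁/V₂ = 0.75886,
ln z₀ = (ln z₁ − r·ln z₂)/(1 − r) = (3.3429 − 0.75886×5.1240)/0.24114 = -2.2622 → z₀ = 0.1041 m
V₃ = V₁ · ln(z₃/z₀)/ln(z₁/z₀) = 7.71 × 7.8826/5.6050 = 10.8429 m/s

10.84 m/s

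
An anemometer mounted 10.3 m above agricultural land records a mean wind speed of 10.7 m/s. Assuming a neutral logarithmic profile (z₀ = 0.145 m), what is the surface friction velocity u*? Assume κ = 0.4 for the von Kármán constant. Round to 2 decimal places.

Log law: V(z) = (u*/κ) · ln(z/z₀) ⇒ u* = κ · V / ln(z/z₀)
u* = 0.4 × 10.7 / ln(10.3/0.145) = 0.4 × 10.7 / 4.2632
   = 4.2800 / 4.2632 = 1.0039 m/s

u* ≈ 1.00 m/s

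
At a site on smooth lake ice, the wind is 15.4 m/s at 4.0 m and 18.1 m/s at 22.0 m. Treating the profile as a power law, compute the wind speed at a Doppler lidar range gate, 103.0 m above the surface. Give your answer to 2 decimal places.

20.95 m/s

First find α: α = ln(V₂/V₁)/ln(z₂/z₁) = ln(18.1/15.4)/ln(22.0/4.0) = 0.16154/1.70475 = 0.0948
Extrapolate from 22.0 m to 103.0 m: V₃ = 18.1 × (103.0/22.0)^0.0948 = 18.1 × 1.1575 = 20.9512 m/s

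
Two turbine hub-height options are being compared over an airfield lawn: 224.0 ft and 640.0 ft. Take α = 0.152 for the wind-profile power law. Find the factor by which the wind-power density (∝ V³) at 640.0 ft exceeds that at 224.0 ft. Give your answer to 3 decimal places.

1.614

Speed ratio: V_B/V_A = (z_B/z_A)^α = (640.0/224.0)^0.152 = (2.8571)^0.152 = 1.17301
Power-density ratio: P_B/P_A = (V_B/V_A)³ = (1.17301)³ = 1.61401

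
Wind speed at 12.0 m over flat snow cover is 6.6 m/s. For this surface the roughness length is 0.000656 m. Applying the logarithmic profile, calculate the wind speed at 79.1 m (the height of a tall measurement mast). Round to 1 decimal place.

Log law: V(z) ∝ ln(z/z₀), so V₂/V₁ = ln(z₂/z₀) / ln(z₁/z₀).
ln(79.1/0.000656) = 11.7001, ln(12.0/0.000656) = 9.8143
V₂ = 6.6 × 11.7001/9.8143 = 6.6 × 1.1921 = 7.8682 m/s

7.9 m/s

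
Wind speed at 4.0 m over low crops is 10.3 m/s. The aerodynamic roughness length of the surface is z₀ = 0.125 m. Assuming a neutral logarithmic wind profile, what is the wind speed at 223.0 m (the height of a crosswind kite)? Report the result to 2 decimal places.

22.25 m/s

Log law: V(z) ∝ ln(z/z₀), so V₂/V₁ = ln(z₂/z₀) / ln(z₁/z₀).
ln(223.0/0.125) = 7.4866, ln(4.0/0.125) = 3.4657
V₂ = 10.3 × 7.4866/3.4657 = 10.3 × 2.1602 = 22.2499 m/s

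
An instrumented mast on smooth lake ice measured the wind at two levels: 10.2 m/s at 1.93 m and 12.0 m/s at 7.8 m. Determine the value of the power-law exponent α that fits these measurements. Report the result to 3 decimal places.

α ≈ 0.116

Power law: V₂/V₁ = (z₂/z₁)^α ⇒ α = ln(V₂/V₁) / ln(z₂/z₁)
α = ln(12.0/10.2) / ln(7.8/1.93) = ln(1.1765) / ln(4.0415)
  = 0.16252 / 1.39660 = 0.11637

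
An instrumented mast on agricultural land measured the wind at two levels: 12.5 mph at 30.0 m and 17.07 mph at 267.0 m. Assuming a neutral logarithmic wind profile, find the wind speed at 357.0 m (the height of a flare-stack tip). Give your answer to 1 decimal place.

17.7 mph

Log law: V ∝ ln(z/z₀). From the pair, with r = V₁/V₂ = 0.73228,
ln z₀ = (ln z₁ − r·ln z₂)/(1 − r) = (3.4012 − 0.73228×5.5872)/0.26772 = -2.5782 → z₀ = 0.07591 m
V₃ = V₁ · ln(z₃/z₀)/ln(z₁/z₀) = 12.5 × 8.4559/5.9794 = 17.6773 mph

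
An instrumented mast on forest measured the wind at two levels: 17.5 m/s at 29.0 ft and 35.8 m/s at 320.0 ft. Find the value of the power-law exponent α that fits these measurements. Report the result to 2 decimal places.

Power law: V₂/V₁ = (z₂/z₁)^α ⇒ α = ln(V₂/V₁) / ln(z₂/z₁)
α = ln(35.8/17.5) / ln(320.0/29.0) = ln(2.0457) / ln(11.0345)
  = 0.71575 / 2.40103 = 0.29810

α ≈ 0.30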